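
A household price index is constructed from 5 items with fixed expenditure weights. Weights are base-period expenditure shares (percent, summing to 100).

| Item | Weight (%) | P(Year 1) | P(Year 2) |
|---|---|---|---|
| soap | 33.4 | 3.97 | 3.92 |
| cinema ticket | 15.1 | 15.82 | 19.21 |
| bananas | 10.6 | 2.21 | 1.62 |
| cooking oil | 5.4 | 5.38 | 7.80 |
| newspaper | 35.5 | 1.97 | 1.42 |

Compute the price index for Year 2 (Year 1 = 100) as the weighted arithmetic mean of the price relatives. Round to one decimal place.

92.5

soap: 33.4 × (3.92/3.97) = 33.4 × 0.987406 = 32.9793
cinema ticket: 15.1 × (19.21/15.82) = 15.1 × 1.214286 = 18.3357
bananas: 10.6 × (1.62/2.21) = 10.6 × 0.733032 = 7.7701
cooking oil: 5.4 × (7.80/5.38) = 5.4 × 1.449814 = 7.8290
newspaper: 35.5 × (1.42/1.97) = 35.5 × 0.720812 = 25.5888
Index = Σ wᵢ·(p₁ᵢ/p₀ᵢ) = 32.9793 + 18.3357 + 7.7701 + 7.8290 + 25.5888 = 92.5030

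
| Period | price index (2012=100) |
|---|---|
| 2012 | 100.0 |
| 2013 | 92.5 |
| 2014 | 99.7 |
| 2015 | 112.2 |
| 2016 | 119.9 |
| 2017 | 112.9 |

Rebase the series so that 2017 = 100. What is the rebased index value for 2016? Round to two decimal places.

Rebased(2016) = 119.9 / 112.9 × 100 = 106.2002

106.20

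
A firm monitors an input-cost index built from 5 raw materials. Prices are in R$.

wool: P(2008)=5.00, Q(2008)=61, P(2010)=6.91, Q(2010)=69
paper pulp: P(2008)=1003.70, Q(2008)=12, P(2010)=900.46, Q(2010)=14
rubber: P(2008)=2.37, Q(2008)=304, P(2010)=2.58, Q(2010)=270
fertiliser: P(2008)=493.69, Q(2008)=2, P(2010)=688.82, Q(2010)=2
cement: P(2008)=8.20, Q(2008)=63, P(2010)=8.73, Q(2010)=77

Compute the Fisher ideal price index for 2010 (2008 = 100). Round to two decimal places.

95.34

Laspeyres component (base-period weights):
ΣP(2010)Q(2008) = 6.91×61 + 900.46×12 + 2.58×304 + 688.82×2 + 8.73×63 = 421.51 + 10805.52 + 784.32 + 1377.64 + 549.99 = 13938.98
ΣP(2008)Q(2008) = 5.00×61 + 1003.70×12 + 2.37×304 + 493.69×2 + 8.20×63 = 305 + 12044.4 + 720.48 + 987.38 + 516.6 = 14573.86
L = 13938.98 / 14573.86 × 100 = 95.6437
Paasche component (current-period weights):
ΣP(2010)Q(2010) = 6.91×69 + 900.46×14 + 2.58×270 + 688.82×2 + 8.73×77 = 476.79 + 12606.44 + 696.6 + 1377.64 + 672.21 = 15829.68
ΣP(2008)Q(2010) = 5.00×69 + 1003.70×14 + 2.37×270 + 493.69×2 + 8.20×77 = 345 + 14051.8 + 639.9 + 987.38 + 631.4 = 16655.48
P = 15829.68 / 16655.48 × 100 = 95.0419
Fisher = √(L × P) = √(95.6437 × 95.0419) = 95.3423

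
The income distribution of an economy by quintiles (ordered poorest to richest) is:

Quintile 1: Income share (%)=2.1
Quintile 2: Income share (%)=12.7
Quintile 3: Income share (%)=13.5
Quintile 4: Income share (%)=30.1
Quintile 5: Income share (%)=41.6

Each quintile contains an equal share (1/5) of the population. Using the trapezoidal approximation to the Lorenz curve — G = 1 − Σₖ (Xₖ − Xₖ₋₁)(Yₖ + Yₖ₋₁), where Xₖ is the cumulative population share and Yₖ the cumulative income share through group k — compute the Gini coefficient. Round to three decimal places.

Cumulative income shares Yₖ: 0.0210, 0.1480, 0.2830, 0.5840, 1.0000
Σ (Xₖ−Xₖ₋₁)(Yₖ+Yₖ₋₁) = (1/5)(0.0210+0.0000) + (1/5)(0.1480+0.0210) + (1/5)(0.2830+0.1480) + (1/5)(0.5840+0.2830) + (1/5)(1.0000+0.5840)
  = 0.0042 + 0.0338 + 0.0862 + 0.1734 + 0.3168 = 0.6144
G = 1 − 0.6144 = 0.3856

0.386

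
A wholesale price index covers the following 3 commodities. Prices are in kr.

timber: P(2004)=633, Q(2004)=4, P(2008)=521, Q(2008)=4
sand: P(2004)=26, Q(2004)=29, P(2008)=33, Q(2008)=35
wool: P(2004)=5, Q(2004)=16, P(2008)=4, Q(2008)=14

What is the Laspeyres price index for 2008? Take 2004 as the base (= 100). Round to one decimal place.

92.2

Laspeyres price index uses base-period quantities as weights.
ΣP(2008)·Q(2004) = 521×4 + 33×29 + 4×16 = 2084 + 957 + 64 = 3105
ΣP(2004)·Q(2004) = 633×4 + 26×29 + 5×16 = 2532 + 754 + 80 = 3366
Index = 3105 / 3366 × 100 = 92.2460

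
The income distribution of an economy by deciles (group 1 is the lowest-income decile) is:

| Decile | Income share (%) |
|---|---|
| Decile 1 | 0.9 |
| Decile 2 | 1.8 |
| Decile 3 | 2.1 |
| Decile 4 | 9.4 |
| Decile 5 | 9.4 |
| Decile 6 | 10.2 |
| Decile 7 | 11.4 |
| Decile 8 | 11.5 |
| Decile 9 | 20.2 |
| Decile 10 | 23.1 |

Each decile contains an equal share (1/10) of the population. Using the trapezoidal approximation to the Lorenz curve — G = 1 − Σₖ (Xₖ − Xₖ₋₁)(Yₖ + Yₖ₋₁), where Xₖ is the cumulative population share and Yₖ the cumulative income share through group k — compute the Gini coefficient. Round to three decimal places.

Cumulative income shares Yₖ: 0.0090, 0.0270, 0.0480, 0.1420, 0.2360, 0.3380, 0.4520, 0.5670, 0.7690, 1.0000
Σ (Xₖ−Xₖ₋₁)(Yₖ+Yₖ₋₁) = (1/10)(0.0090+0.0000) + (1/10)(0.0270+0.0090) + (1/10)(0.0480+0.0270) + (1/10)(0.1420+0.0480) + (1/10)(0.2360+0.1420) + (1/10)(0.3380+0.2360) + (1/10)(0.4520+0.3380) + (1/10)(0.5670+0.4520) + (1/10)(0.7690+0.5670) + (1/10)(1.0000+0.7690)
  = 0.0009 + 0.0036 + 0.0075 + 0.0190 + 0.0378 + 0.0574 + 0.0790 + 0.1019 + 0.1336 + 0.1769 = 0.6176
G = 1 − 0.6176 = 0.3824

0.382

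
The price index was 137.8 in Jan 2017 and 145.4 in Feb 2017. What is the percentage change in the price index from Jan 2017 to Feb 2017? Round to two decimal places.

Change = (145.4 − 137.8) / 137.8 × 100
       = 7.6 / 137.8 × 100 = 5.5152%

5.52%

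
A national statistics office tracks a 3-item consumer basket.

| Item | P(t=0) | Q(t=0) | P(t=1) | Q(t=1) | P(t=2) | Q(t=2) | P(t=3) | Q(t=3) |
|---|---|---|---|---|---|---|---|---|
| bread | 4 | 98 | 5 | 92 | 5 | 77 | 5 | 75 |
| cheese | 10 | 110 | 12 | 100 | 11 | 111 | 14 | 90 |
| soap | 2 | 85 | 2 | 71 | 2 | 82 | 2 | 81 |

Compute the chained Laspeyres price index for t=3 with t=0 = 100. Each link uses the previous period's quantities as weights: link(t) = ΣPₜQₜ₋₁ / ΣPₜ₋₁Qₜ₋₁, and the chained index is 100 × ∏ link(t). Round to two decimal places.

Link t=0→t=1:
ΣP(t=1)Q(t=0) = 5×98 + 12×110 + 2×85 = 490 + 1320 + 170 = 1980
ΣP(t=0)Q(t=0) = 4×98 + 10×110 + 2×85 = 392 + 1100 + 170 = 1662
link = 1980/1662 = 1.191336
Link t=1→t=2:
ΣP(t=2)Q(t=1) = 5×92 + 11×100 + 2×71 = 460 + 1100 + 142 = 1702
ΣP(t=1)Q(t=1) = 5×92 + 12×100 + 2×71 = 460 + 1200 + 142 = 1802
link = 1702/1802 = 0.944506
Link t=2→t=3:
ΣP(t=3)Q(t=2) = 5×77 + 14×111 + 2×82 = 385 + 1554 + 164 = 2103
ΣP(t=2)Q(t=2) = 5×77 + 11×111 + 2×82 = 385 + 1221 + 164 = 1770
link = 2103/1770 = 1.188136
Chained index = 100 × 1.191336 × 0.944506 × 1.188136 = 133.6919

133.69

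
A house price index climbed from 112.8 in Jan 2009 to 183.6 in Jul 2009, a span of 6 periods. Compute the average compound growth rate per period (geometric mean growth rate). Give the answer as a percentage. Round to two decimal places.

Growth factor = (183.6/112.8)^(1/6) = (1.627660)^(1/6) = 1.084578
Growth rate = 1.084578 − 1 = 0.084578 = 8.4578%

8.46%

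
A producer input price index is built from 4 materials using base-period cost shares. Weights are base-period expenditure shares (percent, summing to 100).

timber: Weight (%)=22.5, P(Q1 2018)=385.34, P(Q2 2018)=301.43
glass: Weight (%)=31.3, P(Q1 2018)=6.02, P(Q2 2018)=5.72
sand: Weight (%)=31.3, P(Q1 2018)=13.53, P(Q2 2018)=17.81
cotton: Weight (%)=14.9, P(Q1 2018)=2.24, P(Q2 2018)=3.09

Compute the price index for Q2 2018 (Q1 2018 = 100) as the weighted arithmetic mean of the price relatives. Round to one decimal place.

timber: 22.5 × (301.43/385.34) = 22.5 × 0.782244 = 17.6005
glass: 31.3 × (5.72/6.02) = 31.3 × 0.950166 = 29.7402
sand: 31.3 × (17.81/13.53) = 31.3 × 1.316334 = 41.2013
cotton: 14.9 × (3.09/2.24) = 14.9 × 1.379464 = 20.5540
Index = Σ wᵢ·(p₁ᵢ/p₀ᵢ) = 17.6005 + 29.7402 + 41.2013 + 20.5540 = 109.0960

109.1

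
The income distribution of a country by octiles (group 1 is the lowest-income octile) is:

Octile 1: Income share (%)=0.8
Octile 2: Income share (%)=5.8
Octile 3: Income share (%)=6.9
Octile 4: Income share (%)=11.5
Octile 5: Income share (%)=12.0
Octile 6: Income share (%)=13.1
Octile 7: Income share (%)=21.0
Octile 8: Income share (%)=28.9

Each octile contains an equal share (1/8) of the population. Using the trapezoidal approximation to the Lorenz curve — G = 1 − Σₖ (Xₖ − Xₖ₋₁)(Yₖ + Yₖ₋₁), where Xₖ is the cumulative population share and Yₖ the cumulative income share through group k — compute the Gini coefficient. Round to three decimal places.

Cumulative income shares Yₖ: 0.0080, 0.0660, 0.1350, 0.2500, 0.3700, 0.5010, 0.7110, 1.0000
Σ (Xₖ−Xₖ₋₁)(Yₖ+Yₖ₋₁) = (1/8)(0.0080+0.0000) + (1/8)(0.0660+0.0080) + (1/8)(0.1350+0.0660) + (1/8)(0.2500+0.1350) + (1/8)(0.3700+0.2500) + (1/8)(0.5010+0.3700) + (1/8)(0.7110+0.5010) + (1/8)(1.0000+0.7110)
  = 0.0010 + 0.0093 + 0.0251 + 0.0481 + 0.0775 + 0.1089 + 0.1515 + 0.2139 = 0.6352
G = 1 − 0.6352 = 0.3648

0.365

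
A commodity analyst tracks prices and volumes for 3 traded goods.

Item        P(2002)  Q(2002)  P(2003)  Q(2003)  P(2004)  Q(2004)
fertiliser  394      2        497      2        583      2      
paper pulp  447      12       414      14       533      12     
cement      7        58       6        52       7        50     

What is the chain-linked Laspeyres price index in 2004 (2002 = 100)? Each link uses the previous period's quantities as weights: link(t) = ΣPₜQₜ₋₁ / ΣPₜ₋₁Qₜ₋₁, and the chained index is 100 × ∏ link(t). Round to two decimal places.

121.82

Link 2002→2003:
ΣP(2003)Q(2002) = 497×2 + 414×12 + 6×58 = 994 + 4968 + 348 = 6310
ΣP(2002)Q(2002) = 394×2 + 447×12 + 7×58 = 788 + 5364 + 406 = 6558
link = 6310/6558 = 0.962184
Link 2003→2004:
ΣP(2004)Q(2003) = 583×2 + 533×14 + 7×52 = 1166 + 7462 + 364 = 8992
ΣP(2003)Q(2003) = 497×2 + 414×14 + 6×52 = 994 + 5796 + 312 = 7102
link = 8992/7102 = 1.266122
Chained index = 100 × 0.962184 × 1.266122 = 121.8242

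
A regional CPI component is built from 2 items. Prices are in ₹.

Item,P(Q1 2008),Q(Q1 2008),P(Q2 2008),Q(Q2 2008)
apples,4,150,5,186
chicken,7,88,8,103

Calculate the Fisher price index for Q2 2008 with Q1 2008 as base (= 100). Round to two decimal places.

Laspeyres component (base-period weights):
ΣP(Q2 2008)Q(Q1 2008) = 5×150 + 8×88 = 750 + 704 = 1454
ΣP(Q1 2008)Q(Q1 2008) = 4×150 + 7×88 = 600 + 616 = 1216
L = 1454 / 1216 × 100 = 119.5724
Paasche component (current-period weights):
ΣP(Q2 2008)Q(Q2 2008) = 5×186 + 8×103 = 930 + 824 = 1754
ΣP(Q1 2008)Q(Q2 2008) = 4×186 + 7×103 = 744 + 721 = 1465
P = 1754 / 1465 × 100 = 119.7270
Fisher = √(L × P) = √(119.5724 × 119.7270) = 119.6496

119.65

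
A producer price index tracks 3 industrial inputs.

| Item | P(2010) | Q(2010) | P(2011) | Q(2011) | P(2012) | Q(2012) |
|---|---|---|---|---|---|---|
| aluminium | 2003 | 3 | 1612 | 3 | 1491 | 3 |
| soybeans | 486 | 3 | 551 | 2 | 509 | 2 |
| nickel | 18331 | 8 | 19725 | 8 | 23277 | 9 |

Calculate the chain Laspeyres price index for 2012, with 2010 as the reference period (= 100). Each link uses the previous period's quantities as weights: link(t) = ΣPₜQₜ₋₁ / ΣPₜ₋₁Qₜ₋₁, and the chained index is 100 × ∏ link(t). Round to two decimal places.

Link 2010→2011:
ΣP(2011)Q(2010) = 1612×3 + 551×3 + 19725×8 = 4836 + 1653 + 157800 = 164289
ΣP(2010)Q(2010) = 2003×3 + 486×3 + 18331×8 = 6009 + 1458 + 146648 = 154115
link = 164289/154115 = 1.066016
Link 2011→2012:
ΣP(2012)Q(2011) = 1491×3 + 509×2 + 23277×8 = 4473 + 1018 + 186216 = 191707
ΣP(2011)Q(2011) = 1612×3 + 551×2 + 19725×8 = 4836 + 1102 + 157800 = 163738
link = 191707/163738 = 1.170816
Chained index = 100 × 1.066016 × 1.170816 = 124.8108

124.81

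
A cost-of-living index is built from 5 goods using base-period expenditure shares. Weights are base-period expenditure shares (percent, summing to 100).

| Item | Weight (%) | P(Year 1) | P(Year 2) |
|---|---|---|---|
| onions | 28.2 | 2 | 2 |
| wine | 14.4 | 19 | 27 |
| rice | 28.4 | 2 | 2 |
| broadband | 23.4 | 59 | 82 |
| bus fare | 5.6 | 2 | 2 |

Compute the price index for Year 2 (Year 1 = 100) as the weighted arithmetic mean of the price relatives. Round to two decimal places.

115.19

onions: 28.2 × (2/2) = 28.2 × 1.000000 = 28.2000
wine: 14.4 × (27/19) = 14.4 × 1.421053 = 20.4632
rice: 28.4 × (2/2) = 28.4 × 1.000000 = 28.4000
broadband: 23.4 × (82/59) = 23.4 × 1.389831 = 32.5220
bus fare: 5.6 × (2/2) = 5.6 × 1.000000 = 5.6000
Index = Σ wᵢ·(p₁ᵢ/p₀ᵢ) = 28.2000 + 20.4632 + 28.4000 + 32.5220 + 5.6000 = 115.1852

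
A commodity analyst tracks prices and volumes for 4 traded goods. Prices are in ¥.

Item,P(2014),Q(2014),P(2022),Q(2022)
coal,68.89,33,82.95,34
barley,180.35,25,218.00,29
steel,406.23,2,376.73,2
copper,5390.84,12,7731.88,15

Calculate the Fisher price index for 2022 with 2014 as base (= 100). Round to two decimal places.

140.88

Laspeyres component (base-period weights):
ΣP(2022)Q(2014) = 82.95×33 + 218.00×25 + 376.73×2 + 7731.88×12 = 2737.35 + 5450 + 753.46 + 92782.56 = 101723.37
ΣP(2014)Q(2014) = 68.89×33 + 180.35×25 + 406.23×2 + 5390.84×12 = 2273.37 + 4508.75 + 812.46 + 64690.08 = 72284.66
L = 101723.37 / 72284.66 × 100 = 140.7261
Paasche component (current-period weights):
ΣP(2022)Q(2022) = 82.95×34 + 218.00×29 + 376.73×2 + 7731.88×15 = 2820.3 + 6322 + 753.46 + 115978.2 = 125873.96
ΣP(2014)Q(2022) = 68.89×34 + 180.35×29 + 406.23×2 + 5390.84×15 = 2342.26 + 5230.15 + 812.46 + 80862.6 = 89247.47
P = 125873.96 / 89247.47 × 100 = 141.0392
Fisher = √(L × P) = √(140.7261 × 141.0392) = 140.8826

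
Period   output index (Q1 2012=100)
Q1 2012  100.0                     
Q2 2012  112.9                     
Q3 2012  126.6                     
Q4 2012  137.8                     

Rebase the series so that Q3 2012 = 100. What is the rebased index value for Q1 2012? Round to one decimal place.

Rebased(Q1 2012) = 100.0 / 126.6 × 100 = 78.9889

79.0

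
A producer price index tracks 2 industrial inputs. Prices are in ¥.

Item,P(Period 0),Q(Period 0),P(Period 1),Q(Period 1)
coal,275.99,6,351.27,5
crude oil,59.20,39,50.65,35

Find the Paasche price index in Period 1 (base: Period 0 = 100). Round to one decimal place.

Paasche price index uses current-period quantities as weights.
ΣP(Period 1)·Q(Period 1) = 351.27×5 + 50.65×35 = 1756.35 + 1772.75 = 3529.1
ΣP(Period 0)·Q(Period 1) = 275.99×5 + 59.20×35 = 1379.95 + 2072 = 3451.95
Index = 3529.1 / 3451.95 × 100 = 102.2350

102.2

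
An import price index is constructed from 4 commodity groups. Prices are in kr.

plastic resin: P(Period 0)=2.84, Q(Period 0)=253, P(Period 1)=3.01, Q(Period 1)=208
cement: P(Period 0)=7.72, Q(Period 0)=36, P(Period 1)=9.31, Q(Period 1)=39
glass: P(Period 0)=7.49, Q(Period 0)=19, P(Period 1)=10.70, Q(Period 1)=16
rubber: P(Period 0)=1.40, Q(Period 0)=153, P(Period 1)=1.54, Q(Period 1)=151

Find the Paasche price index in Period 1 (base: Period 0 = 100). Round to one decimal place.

Paasche price index uses current-period quantities as weights.
ΣP(Period 1)·Q(Period 1) = 3.01×208 + 9.31×39 + 10.70×16 + 1.54×151 = 626.08 + 363.09 + 171.2 + 232.54 = 1392.91
ΣP(Period 0)·Q(Period 1) = 2.84×208 + 7.72×39 + 7.49×16 + 1.40×151 = 590.72 + 301.08 + 119.84 + 211.4 = 1223.04
Index = 1392.91 / 1223.04 × 100 = 113.8892

113.9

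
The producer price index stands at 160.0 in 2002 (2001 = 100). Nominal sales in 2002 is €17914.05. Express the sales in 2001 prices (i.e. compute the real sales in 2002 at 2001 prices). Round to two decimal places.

Real = Nominal ÷ (Index/100) = 17914.05 ÷ (160.0/100)
     = 17914.05 ÷ 1.600 = 11196.2812

11196.28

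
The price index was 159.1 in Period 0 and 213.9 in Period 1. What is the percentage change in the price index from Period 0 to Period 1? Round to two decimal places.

Change = (213.9 − 159.1) / 159.1 × 100
       = 54.8 / 159.1 × 100 = 34.4437%

34.44%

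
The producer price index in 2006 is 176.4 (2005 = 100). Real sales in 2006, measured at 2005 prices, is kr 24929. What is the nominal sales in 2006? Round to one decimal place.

Nominal = Real × (Index/100) = 24929 × (176.4/100)
        = 24929 × 1.764 = 43974.7560

43974.8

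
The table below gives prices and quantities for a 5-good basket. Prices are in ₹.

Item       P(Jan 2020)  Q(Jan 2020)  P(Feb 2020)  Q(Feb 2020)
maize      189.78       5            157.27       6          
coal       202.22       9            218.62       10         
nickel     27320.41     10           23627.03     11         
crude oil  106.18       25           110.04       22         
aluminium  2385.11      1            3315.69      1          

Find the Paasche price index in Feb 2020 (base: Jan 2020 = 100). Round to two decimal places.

Paasche price index uses current-period quantities as weights.
ΣP(Feb 2020)·Q(Feb 2020) = 157.27×6 + 218.62×10 + 23627.03×11 + 110.04×22 + 3315.69×1 = 943.62 + 2186.2 + 259897.33 + 2420.88 + 3315.69 = 268763.72
ΣP(Jan 2020)·Q(Feb 2020) = 189.78×6 + 202.22×10 + 27320.41×11 + 106.18×22 + 2385.11×1 = 1138.68 + 2022.2 + 300524.51 + 2335.96 + 2385.11 = 308406.46
Index = 268763.72 / 308406.46 × 100 = 87.1459

87.15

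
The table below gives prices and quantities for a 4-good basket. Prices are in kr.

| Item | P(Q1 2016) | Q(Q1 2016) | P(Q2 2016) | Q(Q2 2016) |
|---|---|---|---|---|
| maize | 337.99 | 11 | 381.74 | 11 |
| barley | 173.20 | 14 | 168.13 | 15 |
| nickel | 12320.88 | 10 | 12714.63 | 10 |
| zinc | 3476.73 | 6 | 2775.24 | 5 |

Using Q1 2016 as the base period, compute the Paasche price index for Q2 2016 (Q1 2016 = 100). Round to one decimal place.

100.6

Paasche price index uses current-period quantities as weights.
ΣP(Q2 2016)·Q(Q2 2016) = 381.74×11 + 168.13×15 + 12714.63×10 + 2775.24×5 = 4199.14 + 2521.95 + 127146.3 + 13876.2 = 147743.59
ΣP(Q1 2016)·Q(Q2 2016) = 337.99×11 + 173.20×15 + 12320.88×10 + 3476.73×5 = 3717.89 + 2598 + 123208.8 + 17383.65 = 146908.34
Index = 147743.59 / 146908.34 × 100 = 100.5686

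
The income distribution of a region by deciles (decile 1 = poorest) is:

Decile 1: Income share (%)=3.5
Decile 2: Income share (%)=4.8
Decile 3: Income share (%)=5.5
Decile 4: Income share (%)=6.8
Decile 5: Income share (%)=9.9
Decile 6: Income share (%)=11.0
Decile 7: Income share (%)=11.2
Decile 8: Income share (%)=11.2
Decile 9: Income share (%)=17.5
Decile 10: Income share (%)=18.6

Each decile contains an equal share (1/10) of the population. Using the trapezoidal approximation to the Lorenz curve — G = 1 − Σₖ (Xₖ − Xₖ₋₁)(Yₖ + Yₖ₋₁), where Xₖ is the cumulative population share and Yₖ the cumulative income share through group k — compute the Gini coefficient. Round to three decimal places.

0.268

Cumulative income shares Yₖ: 0.0350, 0.0830, 0.1380, 0.2060, 0.3050, 0.4150, 0.5270, 0.6390, 0.8140, 1.0000
Σ (Xₖ−Xₖ₋₁)(Yₖ+Yₖ₋₁) = (1/10)(0.0350+0.0000) + (1/10)(0.0830+0.0350) + (1/10)(0.1380+0.0830) + (1/10)(0.2060+0.1380) + (1/10)(0.3050+0.2060) + (1/10)(0.4150+0.3050) + (1/10)(0.5270+0.4150) + (1/10)(0.6390+0.5270) + (1/10)(0.8140+0.6390) + (1/10)(1.0000+0.8140)
  = 0.0035 + 0.0118 + 0.0221 + 0.0344 + 0.0511 + 0.0720 + 0.0942 + 0.1166 + 0.1453 + 0.1814 = 0.7324
G = 1 − 0.7324 = 0.2676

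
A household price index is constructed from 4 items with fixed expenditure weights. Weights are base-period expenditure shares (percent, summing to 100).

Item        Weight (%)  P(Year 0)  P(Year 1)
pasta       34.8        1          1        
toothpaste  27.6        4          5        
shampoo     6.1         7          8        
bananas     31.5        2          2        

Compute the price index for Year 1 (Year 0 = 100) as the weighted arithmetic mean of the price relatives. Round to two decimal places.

107.77

pasta: 34.8 × (1/1) = 34.8 × 1.000000 = 34.8000
toothpaste: 27.6 × (5/4) = 27.6 × 1.250000 = 34.5000
shampoo: 6.1 × (8/7) = 6.1 × 1.142857 = 6.9714
bananas: 31.5 × (2/2) = 31.5 × 1.000000 = 31.5000
Index = Σ wᵢ·(p₁ᵢ/p₀ᵢ) = 34.8000 + 34.5000 + 6.9714 + 31.5000 = 107.7714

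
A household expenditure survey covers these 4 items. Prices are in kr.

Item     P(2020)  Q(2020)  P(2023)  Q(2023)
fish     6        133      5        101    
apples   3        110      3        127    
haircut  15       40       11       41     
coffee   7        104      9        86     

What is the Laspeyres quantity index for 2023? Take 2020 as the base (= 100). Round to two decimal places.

89.74

Laspeyres quantity index uses base-period prices as weights.
ΣP(2020)·Q(2023) = 6×101 + 3×127 + 15×41 + 7×86 = 606 + 381 + 615 + 602 = 2204
ΣP(2020)·Q(2020) = 6×133 + 3×110 + 15×40 + 7×104 = 798 + 330 + 600 + 728 = 2456
Index = 2204 / 2456 × 100 = 89.7394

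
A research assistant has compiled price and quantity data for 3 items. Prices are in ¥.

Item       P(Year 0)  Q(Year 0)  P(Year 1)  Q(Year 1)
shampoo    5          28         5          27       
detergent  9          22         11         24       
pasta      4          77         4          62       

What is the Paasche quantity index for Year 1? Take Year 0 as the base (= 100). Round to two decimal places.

Paasche quantity index uses current-period prices as weights.
ΣP(Year 1)·Q(Year 1) = 5×27 + 11×24 + 4×62 = 135 + 264 + 248 = 647
ΣP(Year 1)·Q(Year 0) = 5×28 + 11×22 + 4×77 = 140 + 242 + 308 = 690
Index = 647 / 690 × 100 = 93.7681

93.77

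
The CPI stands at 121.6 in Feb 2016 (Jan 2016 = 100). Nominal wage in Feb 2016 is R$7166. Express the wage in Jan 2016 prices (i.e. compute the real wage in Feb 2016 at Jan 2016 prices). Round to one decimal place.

5893.1

Real = Nominal ÷ (Index/100) = 7166 ÷ (121.6/100)
     = 7166 ÷ 1.216 = 5893.0921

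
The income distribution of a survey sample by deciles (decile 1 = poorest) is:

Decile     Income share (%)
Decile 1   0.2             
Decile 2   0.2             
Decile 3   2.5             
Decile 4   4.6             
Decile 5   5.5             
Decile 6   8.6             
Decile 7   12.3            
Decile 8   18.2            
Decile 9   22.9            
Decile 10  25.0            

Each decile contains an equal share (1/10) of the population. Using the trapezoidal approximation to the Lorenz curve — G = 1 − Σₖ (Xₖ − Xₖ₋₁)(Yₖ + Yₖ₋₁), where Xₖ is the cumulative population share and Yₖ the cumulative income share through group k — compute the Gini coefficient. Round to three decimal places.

0.487

Cumulative income shares Yₖ: 0.0020, 0.0040, 0.0290, 0.0750, 0.1300, 0.2160, 0.3390, 0.5210, 0.7500, 1.0000
Σ (Xₖ−Xₖ₋₁)(Yₖ+Yₖ₋₁) = (1/10)(0.0020+0.0000) + (1/10)(0.0040+0.0020) + (1/10)(0.0290+0.0040) + (1/10)(0.0750+0.0290) + (1/10)(0.1300+0.0750) + (1/10)(0.2160+0.1300) + (1/10)(0.3390+0.2160) + (1/10)(0.5210+0.3390) + (1/10)(0.7500+0.5210) + (1/10)(1.0000+0.7500)
  = 0.0002 + 0.0006 + 0.0033 + 0.0104 + 0.0205 + 0.0346 + 0.0555 + 0.0860 + 0.1271 + 0.1750 = 0.5132
G = 1 − 0.5132 = 0.4868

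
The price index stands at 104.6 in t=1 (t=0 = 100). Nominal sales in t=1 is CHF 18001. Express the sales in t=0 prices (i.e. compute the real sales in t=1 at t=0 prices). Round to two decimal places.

Real = Nominal ÷ (Index/100) = 18001 ÷ (104.6/100)
     = 18001 ÷ 1.046 = 17209.3690

17209.37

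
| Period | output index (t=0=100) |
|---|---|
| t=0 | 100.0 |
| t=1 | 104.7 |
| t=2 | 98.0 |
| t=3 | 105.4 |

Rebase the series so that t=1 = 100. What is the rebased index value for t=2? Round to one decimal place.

93.6

Rebased(t=2) = 98.0 / 104.7 × 100 = 93.6008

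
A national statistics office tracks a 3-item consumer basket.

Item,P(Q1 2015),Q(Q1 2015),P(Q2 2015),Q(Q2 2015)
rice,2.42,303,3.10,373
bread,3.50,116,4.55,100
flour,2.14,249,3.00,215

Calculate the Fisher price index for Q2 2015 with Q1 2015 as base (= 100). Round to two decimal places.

132.07

Laspeyres component (base-period weights):
ΣP(Q2 2015)Q(Q1 2015) = 3.10×303 + 4.55×116 + 3.00×249 = 939.3 + 527.8 + 747 = 2214.1
ΣP(Q1 2015)Q(Q1 2015) = 2.42×303 + 3.50×116 + 2.14×249 = 733.26 + 406 + 532.86 = 1672.12
L = 2214.1 / 1672.12 × 100 = 132.4127
Paasche component (current-period weights):
ΣP(Q2 2015)Q(Q2 2015) = 3.10×373 + 4.55×100 + 3.00×215 = 1156.3 + 455 + 645 = 2256.3
ΣP(Q1 2015)Q(Q2 2015) = 2.42×373 + 3.50×100 + 2.14×215 = 902.66 + 350 + 460.1 = 1712.76
P = 2256.3 / 1712.76 × 100 = 131.7347
Fisher = √(L × P) = √(132.4127 × 131.7347) = 132.0733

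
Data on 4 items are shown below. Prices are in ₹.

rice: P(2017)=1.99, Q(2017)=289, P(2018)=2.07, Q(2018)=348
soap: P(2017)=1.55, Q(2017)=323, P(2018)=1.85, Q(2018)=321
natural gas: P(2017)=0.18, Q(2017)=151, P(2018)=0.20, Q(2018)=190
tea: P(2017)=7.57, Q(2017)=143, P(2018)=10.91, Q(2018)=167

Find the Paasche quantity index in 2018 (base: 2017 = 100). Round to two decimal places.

Paasche quantity index uses current-period prices as weights.
ΣP(2018)·Q(2018) = 2.07×348 + 1.85×321 + 0.20×190 + 10.91×167 = 720.36 + 593.85 + 38 + 1821.97 = 3174.18
ΣP(2018)·Q(2017) = 2.07×289 + 1.85×323 + 0.20×151 + 10.91×143 = 598.23 + 597.55 + 30.2 + 1560.13 = 2786.11
Index = 3174.18 / 2786.11 × 100 = 113.9287

113.93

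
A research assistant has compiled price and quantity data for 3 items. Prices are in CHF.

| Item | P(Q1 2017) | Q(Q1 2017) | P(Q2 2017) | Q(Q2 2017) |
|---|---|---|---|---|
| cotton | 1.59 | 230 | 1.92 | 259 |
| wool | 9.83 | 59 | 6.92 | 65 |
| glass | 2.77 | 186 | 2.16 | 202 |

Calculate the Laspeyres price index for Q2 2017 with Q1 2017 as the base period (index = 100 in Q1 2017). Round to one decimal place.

85.7

Laspeyres price index uses base-period quantities as weights.
ΣP(Q2 2017)·Q(Q1 2017) = 1.92×230 + 6.92×59 + 2.16×186 = 441.6 + 408.28 + 401.76 = 1251.64
ΣP(Q1 2017)·Q(Q1 2017) = 1.59×230 + 9.83×59 + 2.77×186 = 365.7 + 579.97 + 515.22 = 1460.89
Index = 1251.64 / 1460.89 × 100 = 85.6765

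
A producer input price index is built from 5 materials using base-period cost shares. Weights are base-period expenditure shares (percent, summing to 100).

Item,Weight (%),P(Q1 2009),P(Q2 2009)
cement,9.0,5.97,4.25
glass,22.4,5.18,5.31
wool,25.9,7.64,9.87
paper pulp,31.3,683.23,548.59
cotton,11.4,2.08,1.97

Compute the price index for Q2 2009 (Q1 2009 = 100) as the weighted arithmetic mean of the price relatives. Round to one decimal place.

98.8

cement: 9.0 × (4.25/5.97) = 9.0 × 0.711893 = 6.4070
glass: 22.4 × (5.31/5.18) = 22.4 × 1.025097 = 22.9622
wool: 25.9 × (9.87/7.64) = 25.9 × 1.291885 = 33.4598
paper pulp: 31.3 × (548.59/683.23) = 31.3 × 0.802936 = 25.1319
cotton: 11.4 × (1.97/2.08) = 11.4 × 0.947115 = 10.7971
Index = Σ wᵢ·(p₁ᵢ/p₀ᵢ) = 6.4070 + 22.9622 + 33.4598 + 25.1319 + 10.7971 = 98.7580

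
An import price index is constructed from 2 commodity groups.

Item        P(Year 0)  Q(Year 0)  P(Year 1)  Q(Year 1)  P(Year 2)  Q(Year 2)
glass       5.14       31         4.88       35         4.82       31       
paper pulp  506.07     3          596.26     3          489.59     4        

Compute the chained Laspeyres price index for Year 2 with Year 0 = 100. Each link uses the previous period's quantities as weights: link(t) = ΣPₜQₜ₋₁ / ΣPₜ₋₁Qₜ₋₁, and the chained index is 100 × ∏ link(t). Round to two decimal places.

Link Year 0→Year 1:
ΣP(Year 1)Q(Year 0) = 4.88×31 + 596.26×3 = 151.28 + 1788.78 = 1940.06
ΣP(Year 0)Q(Year 0) = 5.14×31 + 506.07×3 = 159.34 + 1518.21 = 1677.55
link = 1940.06/1677.55 = 1.156484
Link Year 1→Year 2:
ΣP(Year 2)Q(Year 1) = 4.82×35 + 489.59×3 = 168.7 + 1468.77 = 1637.47
ΣP(Year 1)Q(Year 1) = 4.88×35 + 596.26×3 = 170.8 + 1788.78 = 1959.58
link = 1637.47/1959.58 = 0.835623
Chained index = 100 × 1.156484 × 0.835623 = 96.6385

96.64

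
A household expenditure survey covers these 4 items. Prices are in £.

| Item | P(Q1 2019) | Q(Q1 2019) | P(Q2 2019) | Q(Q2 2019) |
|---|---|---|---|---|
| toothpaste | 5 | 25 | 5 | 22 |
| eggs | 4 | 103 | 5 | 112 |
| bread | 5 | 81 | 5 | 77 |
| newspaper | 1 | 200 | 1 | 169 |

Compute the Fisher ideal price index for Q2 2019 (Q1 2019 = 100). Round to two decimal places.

109.54

Laspeyres component (base-period weights):
ΣP(Q2 2019)Q(Q1 2019) = 5×25 + 5×103 + 5×81 + 1×200 = 125 + 515 + 405 + 200 = 1245
ΣP(Q1 2019)Q(Q1 2019) = 5×25 + 4×103 + 5×81 + 1×200 = 125 + 412 + 405 + 200 = 1142
L = 1245 / 1142 × 100 = 109.0193
Paasche component (current-period weights):
ΣP(Q2 2019)Q(Q2 2019) = 5×22 + 5×112 + 5×77 + 1×169 = 110 + 560 + 385 + 169 = 1224
ΣP(Q1 2019)Q(Q2 2019) = 5×22 + 4×112 + 5×77 + 1×169 = 110 + 448 + 385 + 169 = 1112
P = 1224 / 1112 × 100 = 110.0719
Fisher = √(L × P) = √(109.0193 × 110.0719) = 109.5443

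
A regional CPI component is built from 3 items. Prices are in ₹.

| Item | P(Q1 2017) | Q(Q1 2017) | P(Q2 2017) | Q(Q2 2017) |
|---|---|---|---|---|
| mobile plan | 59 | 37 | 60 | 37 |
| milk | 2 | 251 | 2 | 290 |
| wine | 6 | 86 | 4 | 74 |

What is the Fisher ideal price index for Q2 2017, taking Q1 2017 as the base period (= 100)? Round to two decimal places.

Laspeyres component (base-period weights):
ΣP(Q2 2017)Q(Q1 2017) = 60×37 + 2×251 + 4×86 = 2220 + 502 + 344 = 3066
ΣP(Q1 2017)Q(Q1 2017) = 59×37 + 2×251 + 6×86 = 2183 + 502 + 516 = 3201
L = 3066 / 3201 × 100 = 95.7826
Paasche component (current-period weights):
ΣP(Q2 2017)Q(Q2 2017) = 60×37 + 2×290 + 4×74 = 2220 + 580 + 296 = 3096
ΣP(Q1 2017)Q(Q2 2017) = 59×37 + 2×290 + 6×74 = 2183 + 580 + 444 = 3207
P = 3096 / 3207 × 100 = 96.5388
Fisher = √(L × P) = √(95.7826 × 96.5388) = 96.1600

96.16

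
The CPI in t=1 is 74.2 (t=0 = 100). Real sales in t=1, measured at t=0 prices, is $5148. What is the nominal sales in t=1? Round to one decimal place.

3819.8

Nominal = Real × (Index/100) = 5148 × (74.2/100)
        = 5148 × 0.742 = 3819.8160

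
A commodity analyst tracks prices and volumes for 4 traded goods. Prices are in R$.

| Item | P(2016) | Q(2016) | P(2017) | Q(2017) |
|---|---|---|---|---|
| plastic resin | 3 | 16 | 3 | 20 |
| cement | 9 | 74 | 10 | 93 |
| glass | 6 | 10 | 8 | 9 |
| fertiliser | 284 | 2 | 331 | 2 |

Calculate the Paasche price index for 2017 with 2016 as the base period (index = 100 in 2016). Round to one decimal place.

Paasche price index uses current-period quantities as weights.
ΣP(2017)·Q(2017) = 3×20 + 10×93 + 8×9 + 331×2 = 60 + 930 + 72 + 662 = 1724
ΣP(2016)·Q(2017) = 3×20 + 9×93 + 6×9 + 284×2 = 60 + 837 + 54 + 568 = 1519
Index = 1724 / 1519 × 100 = 113.4957

113.5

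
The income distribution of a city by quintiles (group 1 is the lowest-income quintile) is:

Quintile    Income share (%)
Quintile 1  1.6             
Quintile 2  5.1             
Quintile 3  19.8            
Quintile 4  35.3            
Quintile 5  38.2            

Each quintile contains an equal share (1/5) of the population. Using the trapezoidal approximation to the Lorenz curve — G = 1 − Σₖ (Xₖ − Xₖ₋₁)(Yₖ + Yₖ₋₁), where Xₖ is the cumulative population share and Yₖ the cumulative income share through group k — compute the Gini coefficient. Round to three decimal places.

Cumulative income shares Yₖ: 0.0160, 0.0670, 0.2650, 0.6180, 1.0000
Σ (Xₖ−Xₖ₋₁)(Yₖ+Yₖ₋₁) = (1/5)(0.0160+0.0000) + (1/5)(0.0670+0.0160) + (1/5)(0.2650+0.0670) + (1/5)(0.6180+0.2650) + (1/5)(1.0000+0.6180)
  = 0.0032 + 0.0166 + 0.0664 + 0.1766 + 0.3236 = 0.5864
G = 1 − 0.5864 = 0.4136

0.414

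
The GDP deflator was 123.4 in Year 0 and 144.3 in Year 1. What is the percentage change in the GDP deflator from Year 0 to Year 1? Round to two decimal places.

Change = (144.3 − 123.4) / 123.4 × 100
       = 20.9 / 123.4 × 100 = 16.9368%

16.94%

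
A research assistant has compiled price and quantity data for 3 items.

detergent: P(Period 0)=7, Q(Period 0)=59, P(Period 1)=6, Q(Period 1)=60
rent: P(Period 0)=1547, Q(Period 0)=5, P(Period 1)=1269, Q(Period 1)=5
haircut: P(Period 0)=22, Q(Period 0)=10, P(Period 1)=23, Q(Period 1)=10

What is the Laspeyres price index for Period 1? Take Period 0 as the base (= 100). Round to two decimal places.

Laspeyres price index uses base-period quantities as weights.
ΣP(Period 1)·Q(Period 0) = 6×59 + 1269×5 + 23×10 = 354 + 6345 + 230 = 6929
ΣP(Period 0)·Q(Period 0) = 7×59 + 1547×5 + 22×10 = 413 + 7735 + 220 = 8368
Index = 6929 / 8368 × 100 = 82.8035

82.80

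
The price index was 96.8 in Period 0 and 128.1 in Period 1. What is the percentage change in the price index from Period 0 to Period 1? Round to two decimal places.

Change = (128.1 − 96.8) / 96.8 × 100
       = 31.3 / 96.8 × 100 = 32.3347%

32.33%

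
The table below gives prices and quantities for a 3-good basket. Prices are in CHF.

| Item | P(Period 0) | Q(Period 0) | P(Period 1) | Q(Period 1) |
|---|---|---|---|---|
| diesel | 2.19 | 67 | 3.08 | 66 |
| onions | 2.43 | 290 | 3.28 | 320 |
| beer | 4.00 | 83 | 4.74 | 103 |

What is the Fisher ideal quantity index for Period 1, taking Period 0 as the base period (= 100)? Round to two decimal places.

Laspeyres component (base-period weights):
ΣP(Period 0)Q(Period 1) = 2.19×66 + 2.43×320 + 4.00×103 = 144.54 + 777.6 + 412 = 1334.14
ΣP(Period 0)Q(Period 0) = 2.19×67 + 2.43×290 + 4.00×83 = 146.73 + 704.7 + 332 = 1183.43
L = 1334.14 / 1183.43 × 100 = 112.7350
Paasche component (current-period weights):
ΣP(Period 1)Q(Period 1) = 3.08×66 + 3.28×320 + 4.74×103 = 203.28 + 1049.6 + 488.22 = 1741.1
ΣP(Period 1)Q(Period 0) = 3.08×67 + 3.28×290 + 4.74×83 = 206.36 + 951.2 + 393.42 = 1550.98
P = 1741.1 / 1550.98 × 100 = 112.2581
Fisher = √(L × P) = √(112.7350 × 112.2581) = 112.4963

112.50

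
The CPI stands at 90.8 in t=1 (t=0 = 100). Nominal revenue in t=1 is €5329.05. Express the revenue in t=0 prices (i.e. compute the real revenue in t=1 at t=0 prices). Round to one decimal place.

5869.0

Real = Nominal ÷ (Index/100) = 5329.05 ÷ (90.8/100)
     = 5329.05 ÷ 0.908 = 5868.9978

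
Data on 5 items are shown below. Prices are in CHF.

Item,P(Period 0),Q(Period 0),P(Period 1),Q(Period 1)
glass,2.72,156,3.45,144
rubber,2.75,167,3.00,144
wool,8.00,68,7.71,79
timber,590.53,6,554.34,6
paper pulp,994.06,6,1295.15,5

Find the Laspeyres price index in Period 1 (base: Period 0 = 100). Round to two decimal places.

115.78

Laspeyres price index uses base-period quantities as weights.
ΣP(Period 1)·Q(Period 0) = 3.45×156 + 3.00×167 + 7.71×68 + 554.34×6 + 1295.15×6 = 538.2 + 501 + 524.28 + 3326.04 + 7770.9 = 12660.42
ΣP(Period 0)·Q(Period 0) = 2.72×156 + 2.75×167 + 8.00×68 + 590.53×6 + 994.06×6 = 424.32 + 459.25 + 544 + 3543.18 + 5964.36 = 10935.11
Index = 12660.42 / 10935.11 × 100 = 115.7777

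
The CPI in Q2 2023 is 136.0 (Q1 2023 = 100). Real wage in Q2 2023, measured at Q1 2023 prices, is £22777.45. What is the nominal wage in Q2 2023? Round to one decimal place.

Nominal = Real × (Index/100) = 22777.45 × (136.0/100)
        = 22777.45 × 1.360 = 30977.3320

30977.3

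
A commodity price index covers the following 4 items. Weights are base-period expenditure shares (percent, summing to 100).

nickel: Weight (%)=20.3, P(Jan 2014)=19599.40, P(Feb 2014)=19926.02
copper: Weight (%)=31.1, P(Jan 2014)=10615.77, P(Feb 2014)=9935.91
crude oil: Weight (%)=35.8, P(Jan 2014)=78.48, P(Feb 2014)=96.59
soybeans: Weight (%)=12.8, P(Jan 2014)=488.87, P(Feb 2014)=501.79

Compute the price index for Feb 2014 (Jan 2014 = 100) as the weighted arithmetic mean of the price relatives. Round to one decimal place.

nickel: 20.3 × (19926.02/19599.40) = 20.3 × 1.016665 = 20.6383
copper: 31.1 × (9935.91/10615.77) = 31.1 × 0.935958 = 29.1083
crude oil: 35.8 × (96.59/78.48) = 35.8 × 1.230759 = 44.0612
soybeans: 12.8 × (501.79/488.87) = 12.8 × 1.026428 = 13.1383
Index = Σ wᵢ·(p₁ᵢ/p₀ᵢ) = 20.6383 + 29.1083 + 44.0612 + 13.1383 = 106.9460

106.9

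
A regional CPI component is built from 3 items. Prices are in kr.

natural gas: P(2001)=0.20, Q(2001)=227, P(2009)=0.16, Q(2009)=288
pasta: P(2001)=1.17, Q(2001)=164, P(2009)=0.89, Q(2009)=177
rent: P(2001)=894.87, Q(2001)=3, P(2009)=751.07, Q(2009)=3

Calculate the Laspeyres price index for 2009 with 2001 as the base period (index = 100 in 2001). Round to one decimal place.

Laspeyres price index uses base-period quantities as weights.
ΣP(2009)·Q(2001) = 0.16×227 + 0.89×164 + 751.07×3 = 36.32 + 145.96 + 2253.21 = 2435.49
ΣP(2001)·Q(2001) = 0.20×227 + 1.17×164 + 894.87×3 = 45.4 + 191.88 + 2684.61 = 2921.89
Index = 2435.49 / 2921.89 × 100 = 83.3532

83.4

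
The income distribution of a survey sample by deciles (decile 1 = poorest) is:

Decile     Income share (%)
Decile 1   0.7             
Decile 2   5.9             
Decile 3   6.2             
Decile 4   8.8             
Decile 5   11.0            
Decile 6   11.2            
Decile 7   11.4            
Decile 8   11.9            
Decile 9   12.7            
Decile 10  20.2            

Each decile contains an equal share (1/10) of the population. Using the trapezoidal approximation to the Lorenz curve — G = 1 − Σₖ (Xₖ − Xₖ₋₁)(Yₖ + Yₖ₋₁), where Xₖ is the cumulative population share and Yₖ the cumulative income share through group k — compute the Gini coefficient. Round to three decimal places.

0.260

Cumulative income shares Yₖ: 0.0070, 0.0660, 0.1280, 0.2160, 0.3260, 0.4380, 0.5520, 0.6710, 0.7980, 1.0000
Σ (Xₖ−Xₖ₋₁)(Yₖ+Yₖ₋₁) = (1/10)(0.0070+0.0000) + (1/10)(0.0660+0.0070) + (1/10)(0.1280+0.0660) + (1/10)(0.2160+0.1280) + (1/10)(0.3260+0.2160) + (1/10)(0.4380+0.3260) + (1/10)(0.5520+0.4380) + (1/10)(0.6710+0.5520) + (1/10)(0.7980+0.6710) + (1/10)(1.0000+0.7980)
  = 0.0007 + 0.0073 + 0.0194 + 0.0344 + 0.0542 + 0.0764 + 0.0990 + 0.1223 + 0.1469 + 0.1798 = 0.7404
G = 1 − 0.7404 = 0.2596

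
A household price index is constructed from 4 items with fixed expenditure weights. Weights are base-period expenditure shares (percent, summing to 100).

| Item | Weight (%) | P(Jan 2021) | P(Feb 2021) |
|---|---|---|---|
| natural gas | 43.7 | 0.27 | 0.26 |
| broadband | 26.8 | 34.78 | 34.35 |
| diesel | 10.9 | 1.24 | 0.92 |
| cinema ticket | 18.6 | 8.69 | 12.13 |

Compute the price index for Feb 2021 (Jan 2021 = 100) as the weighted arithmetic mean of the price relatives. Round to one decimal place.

102.6

natural gas: 43.7 × (0.26/0.27) = 43.7 × 0.962963 = 42.0815
broadband: 26.8 × (34.35/34.78) = 26.8 × 0.987637 = 26.4687
diesel: 10.9 × (0.92/1.24) = 10.9 × 0.741935 = 8.0871
cinema ticket: 18.6 × (12.13/8.69) = 18.6 × 1.395857 = 25.9629
Index = Σ wᵢ·(p₁ᵢ/p₀ᵢ) = 42.0815 + 26.4687 + 8.0871 + 25.9629 = 102.6002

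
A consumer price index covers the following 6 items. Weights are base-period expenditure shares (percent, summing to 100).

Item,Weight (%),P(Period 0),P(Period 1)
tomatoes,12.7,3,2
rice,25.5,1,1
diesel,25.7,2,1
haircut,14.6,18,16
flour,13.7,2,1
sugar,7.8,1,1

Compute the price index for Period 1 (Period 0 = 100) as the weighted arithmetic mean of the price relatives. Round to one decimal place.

tomatoes: 12.7 × (2/3) = 12.7 × 0.666667 = 8.4667
rice: 25.5 × (1/1) = 25.5 × 1.000000 = 25.5000
diesel: 25.7 × (1/2) = 25.7 × 0.500000 = 12.8500
haircut: 14.6 × (16/18) = 14.6 × 0.888889 = 12.9778
flour: 13.7 × (1/2) = 13.7 × 0.500000 = 6.8500
sugar: 7.8 × (1/1) = 7.8 × 1.000000 = 7.8000
Index = Σ wᵢ·(p₁ᵢ/p₀ᵢ) = 8.4667 + 25.5000 + 12.8500 + 12.9778 + 6.8500 + 7.8000 = 74.4444

74.4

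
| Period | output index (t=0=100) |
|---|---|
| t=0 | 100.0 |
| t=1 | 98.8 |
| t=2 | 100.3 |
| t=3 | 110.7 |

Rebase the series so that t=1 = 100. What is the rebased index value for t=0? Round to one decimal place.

Rebased(t=0) = 100.0 / 98.8 × 100 = 101.2146

101.2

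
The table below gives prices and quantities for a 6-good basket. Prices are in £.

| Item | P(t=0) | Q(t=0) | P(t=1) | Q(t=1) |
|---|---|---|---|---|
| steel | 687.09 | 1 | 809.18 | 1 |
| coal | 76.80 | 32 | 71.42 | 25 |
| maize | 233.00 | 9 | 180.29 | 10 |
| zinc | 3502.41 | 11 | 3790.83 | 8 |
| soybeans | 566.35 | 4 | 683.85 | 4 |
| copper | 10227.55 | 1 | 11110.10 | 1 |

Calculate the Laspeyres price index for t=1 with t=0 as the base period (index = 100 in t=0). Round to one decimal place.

Laspeyres price index uses base-period quantities as weights.
ΣP(t=1)·Q(t=0) = 809.18×1 + 71.42×32 + 180.29×9 + 3790.83×11 + 683.85×4 + 11110.10×1 = 809.18 + 2285.44 + 1622.61 + 41699.13 + 2735.4 + 11110.1 = 60261.86
ΣP(t=0)·Q(t=0) = 687.09×1 + 76.80×32 + 233.00×9 + 3502.41×11 + 566.35×4 + 10227.55×1 = 687.09 + 2457.6 + 2097 + 38526.51 + 2265.4 + 10227.55 = 56261.15
Index = 60261.86 / 56261.15 × 100 = 107.1110

107.1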